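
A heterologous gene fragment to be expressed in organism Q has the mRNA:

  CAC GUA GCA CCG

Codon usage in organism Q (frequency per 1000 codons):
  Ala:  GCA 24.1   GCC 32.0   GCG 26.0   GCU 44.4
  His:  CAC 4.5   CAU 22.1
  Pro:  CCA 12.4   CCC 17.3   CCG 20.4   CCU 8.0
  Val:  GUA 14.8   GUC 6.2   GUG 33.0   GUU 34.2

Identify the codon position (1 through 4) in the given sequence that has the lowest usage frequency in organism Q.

1

Codon 1 CAC (His): 4.5 per 1000.
Codon 2 GUA (Val): 14.8 per 1000.
Codon 3 GCA (Ala): 24.1 per 1000.
Codon 4 CCG (Pro): 20.4 per 1000.
Lowest frequency is 4.5 at codon 1.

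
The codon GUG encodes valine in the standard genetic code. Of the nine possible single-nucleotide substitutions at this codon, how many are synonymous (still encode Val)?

3

Position 1: none → 0 synonymous.
Position 2: none → 0 synonymous.
Position 3: GUU, GUC, GUA → 3 synonymous.
Total: 0 + 0 + 3 = 3.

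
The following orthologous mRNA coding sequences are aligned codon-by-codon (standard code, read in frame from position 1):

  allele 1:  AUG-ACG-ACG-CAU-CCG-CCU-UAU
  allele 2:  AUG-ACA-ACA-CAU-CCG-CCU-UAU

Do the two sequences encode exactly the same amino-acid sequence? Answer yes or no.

Codon 1: AUG Met / AUG Met — identical.
Codon 2: ACG Thr / ACA Thr — synonymous.
Codon 3: ACG Thr / ACA Thr — synonymous.
Codon 4: CAU His / CAU His — identical.
Codon 5: CCG Pro / CCG Pro — identical.
Codon 6: CCU Pro / CCU Pro — identical.
Codon 7: UAU Tyr / UAU Tyr — identical.
Nonsynonymous differences: 0 → same protein.

yes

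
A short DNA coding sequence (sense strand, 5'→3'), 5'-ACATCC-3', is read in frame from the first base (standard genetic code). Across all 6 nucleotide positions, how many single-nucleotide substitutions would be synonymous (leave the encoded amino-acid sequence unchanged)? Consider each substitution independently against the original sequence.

6

Codon 1 (ACA, Thr): 3 synonymous substitutions.
Codon 2 (TCC, Ser): 3 synonymous substitutions.
Total: 3 + 3 = 6.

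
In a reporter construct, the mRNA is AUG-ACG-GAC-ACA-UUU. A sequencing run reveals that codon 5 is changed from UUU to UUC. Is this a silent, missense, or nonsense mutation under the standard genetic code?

Position 15 falls in codon 5: UUU → Phe.
After the substitution the codon is UUC → Phe.
Both encode Phe, so the change is synonymous.

silent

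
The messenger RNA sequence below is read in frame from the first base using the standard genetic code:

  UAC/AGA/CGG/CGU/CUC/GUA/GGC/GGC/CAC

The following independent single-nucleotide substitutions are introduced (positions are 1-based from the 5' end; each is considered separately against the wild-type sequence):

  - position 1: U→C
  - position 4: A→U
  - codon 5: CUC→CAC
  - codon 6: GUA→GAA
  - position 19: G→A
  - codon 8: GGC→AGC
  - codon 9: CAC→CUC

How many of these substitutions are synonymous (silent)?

0

Codon 1: UAC (Tyr) → CAC (His) — missense.
Codon 2: AGA (Arg) → UGA (Stop) — nonsense.
Codon 5: CUC (Leu) → CAC (His) — missense.
Codon 6: GUA (Val) → GAA (Glu) — missense.
Codon 7: GGC (Gly) → AGC (Ser) — missense.
Codon 8: GGC (Gly) → AGC (Ser) — missense.
Codon 9: CAC (His) → CUC (Leu) — missense.
Synonymous: 0 of 7.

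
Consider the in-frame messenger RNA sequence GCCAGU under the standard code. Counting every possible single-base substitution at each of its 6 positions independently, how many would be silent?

4

Codon 1 (GCC, Ala): 3 synonymous substitutions.
Codon 2 (AGU, Ser): 1 synonymous substitution.
Total: 3 + 1 = 4.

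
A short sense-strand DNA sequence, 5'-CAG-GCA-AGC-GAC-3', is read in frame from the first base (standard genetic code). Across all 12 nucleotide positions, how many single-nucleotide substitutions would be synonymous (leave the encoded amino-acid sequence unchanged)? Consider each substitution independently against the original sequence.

6

Codon 1 (CAG, Gln): 1 synonymous substitution.
Codon 2 (GCA, Ala): 3 synonymous substitutions.
Codon 3 (AGC, Ser): 1 synonymous substitution.
Codon 4 (GAC, Asp): 1 synonymous substitution.
Total: 1 + 3 + 1 + 1 = 6.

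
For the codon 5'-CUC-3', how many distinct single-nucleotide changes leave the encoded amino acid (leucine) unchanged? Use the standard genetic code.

Position 1: none → 0 synonymous.
Position 2: none → 0 synonymous.
Position 3: CUU, CUA, CUG → 3 synonymous.
Total: 0 + 0 + 3 = 3.

3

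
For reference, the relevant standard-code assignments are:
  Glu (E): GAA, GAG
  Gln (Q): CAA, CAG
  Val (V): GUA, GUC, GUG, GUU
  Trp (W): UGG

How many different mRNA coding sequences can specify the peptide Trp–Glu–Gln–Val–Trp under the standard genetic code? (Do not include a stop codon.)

Trp: 1 codon.
Glu: 2 codons.
Gln: 2 codons.
Val: 4 codons.
Trp: 1 codon.
1 × 2 × 2 × 4 × 1 = 16.

16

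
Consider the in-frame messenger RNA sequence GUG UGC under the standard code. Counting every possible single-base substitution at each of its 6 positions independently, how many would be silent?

Codon 1 (GUG, Val): 3 synonymous substitutions.
Codon 2 (UGC, Cys): 1 synonymous substitution.
Total: 3 + 1 = 4.

4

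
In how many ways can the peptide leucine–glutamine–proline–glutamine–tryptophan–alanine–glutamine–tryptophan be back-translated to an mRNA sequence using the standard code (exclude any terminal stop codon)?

Leu: 6 codons.
Gln: 2 codons.
Pro: 4 codons.
Gln: 2 codons.
Trp: 1 codon.
Ala: 4 codons.
Gln: 2 codons.
Trp: 1 codon.
6 × 2 × 4 × 2 × 1 × 4 × 2 × 1 = 768.

768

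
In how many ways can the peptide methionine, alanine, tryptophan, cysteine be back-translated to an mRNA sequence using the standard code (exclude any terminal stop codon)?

8

Met: 1 codon.
Ala: 4 codons.
Trp: 1 codon.
Cys: 2 codons.
1 × 4 × 1 × 2 = 8.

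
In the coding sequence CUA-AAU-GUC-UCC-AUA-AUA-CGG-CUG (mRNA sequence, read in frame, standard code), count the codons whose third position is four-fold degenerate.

Codon 1 CUA (Leu): third position 4-fold.
Codon 2 AAU (Asn): third position 2-fold.
Codon 3 GUC (Val): third position 4-fold.
Codon 4 UCC (Ser): third position 4-fold.
Codon 5 AUA (Ile): third position 3-fold.
Codon 6 AUA (Ile): third position 3-fold.
Codon 7 CGG (Arg): third position 4-fold.
Codon 8 CUG (Leu): third position 4-fold.
Four-fold degenerate third positions: 5.

5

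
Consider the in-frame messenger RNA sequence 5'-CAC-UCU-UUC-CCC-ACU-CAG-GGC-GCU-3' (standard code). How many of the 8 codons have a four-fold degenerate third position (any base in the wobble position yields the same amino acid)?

Codon 1 CAC (His): third position 2-fold.
Codon 2 UCU (Ser): third position 4-fold.
Codon 3 UUC (Phe): third position 2-fold.
Codon 4 CCC (Pro): third position 4-fold.
Codon 5 ACU (Thr): third position 4-fold.
Codon 6 CAG (Gln): third position 2-fold.
Codon 7 GGC (Gly): third position 4-fold.
Codon 8 GCU (Ala): third position 4-fold.
Four-fold degenerate third positions: 5.

5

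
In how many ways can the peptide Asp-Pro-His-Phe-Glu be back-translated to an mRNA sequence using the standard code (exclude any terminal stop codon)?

64

Asp: 2 codons.
Pro: 4 codons.
His: 2 codons.
Phe: 2 codons.
Glu: 2 codons.
2 × 4 × 2 × 2 × 2 = 64.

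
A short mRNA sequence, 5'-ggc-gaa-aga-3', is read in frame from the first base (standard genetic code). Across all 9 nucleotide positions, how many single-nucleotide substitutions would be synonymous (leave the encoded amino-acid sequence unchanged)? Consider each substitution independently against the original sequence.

6

Codon 1 (GGC, Gly): 3 synonymous substitutions.
Codon 2 (GAA, Glu): 1 synonymous substitution.
Codon 3 (AGA, Arg): 2 synonymous substitutions.
Total: 3 + 1 + 2 = 6.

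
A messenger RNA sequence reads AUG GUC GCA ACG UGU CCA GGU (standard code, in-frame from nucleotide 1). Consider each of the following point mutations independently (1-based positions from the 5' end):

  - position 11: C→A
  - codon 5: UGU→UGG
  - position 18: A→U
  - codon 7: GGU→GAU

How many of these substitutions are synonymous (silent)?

1

Codon 4: ACG (Thr) → AAG (Lys) — missense.
Codon 5: UGU (Cys) → UGG (Trp) — missense.
Codon 6: CCA (Pro) → CCU (Pro) — synonymous.
Codon 7: GGU (Gly) → GAU (Asp) — missense.
Synonymous: 1 of 4.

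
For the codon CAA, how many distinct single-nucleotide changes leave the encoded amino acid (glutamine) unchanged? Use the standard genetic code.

Position 1: none → 0 synonymous.
Position 2: none → 0 synonymous.
Position 3: CAG → 1 synonymous.
Total: 0 + 0 + 1 = 1.

1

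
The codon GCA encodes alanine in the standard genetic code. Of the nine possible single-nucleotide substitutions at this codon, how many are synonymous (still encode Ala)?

Position 1: none → 0 synonymous.
Position 2: none → 0 synonymous.
Position 3: GCT, GCC, GCG → 3 synonymous.
Total: 0 + 0 + 3 = 3.

3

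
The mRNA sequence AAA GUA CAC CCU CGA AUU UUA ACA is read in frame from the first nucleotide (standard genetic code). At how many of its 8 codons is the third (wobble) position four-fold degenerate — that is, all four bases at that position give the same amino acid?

Codon 1 AAA (Lys): third position 2-fold.
Codon 2 GUA (Val): third position 4-fold.
Codon 3 CAC (His): third position 2-fold.
Codon 4 CCU (Pro): third position 4-fold.
Codon 5 CGA (Arg): third position 4-fold.
Codon 6 AUU (Ile): third position 3-fold.
Codon 7 UUA (Leu): third position 2-fold.
Codon 8 ACA (Thr): third position 4-fold.
Four-fold degenerate third positions: 4.

4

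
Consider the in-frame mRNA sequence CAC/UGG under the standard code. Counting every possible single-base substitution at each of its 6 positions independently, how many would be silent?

Codon 1 (CAC, His): 1 synonymous substitution.
Codon 2 (UGG, Trp): 0 synonymous substitutions.
Total: 1 + 0 = 1.

1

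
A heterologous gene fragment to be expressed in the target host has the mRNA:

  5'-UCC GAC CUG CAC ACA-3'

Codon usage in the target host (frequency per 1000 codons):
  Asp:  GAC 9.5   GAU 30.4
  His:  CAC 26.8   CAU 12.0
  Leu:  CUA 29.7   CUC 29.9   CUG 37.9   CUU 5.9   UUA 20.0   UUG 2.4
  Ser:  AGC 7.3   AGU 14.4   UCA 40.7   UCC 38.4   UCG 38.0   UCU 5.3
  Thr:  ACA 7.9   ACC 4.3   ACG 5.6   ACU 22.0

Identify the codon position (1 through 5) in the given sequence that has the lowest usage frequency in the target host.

5

Codon 1 UCC (Ser): 38.4 per 1000.
Codon 2 GAC (Asp): 9.5 per 1000.
Codon 3 CUG (Leu): 37.9 per 1000.
Codon 4 CAC (His): 26.8 per 1000.
Codon 5 ACA (Thr): 7.9 per 1000.
Lowest frequency is 7.9 at codon 5.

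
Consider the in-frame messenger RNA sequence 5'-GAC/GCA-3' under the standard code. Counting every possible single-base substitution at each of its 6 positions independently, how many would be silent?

Codon 1 (GAC, Asp): 1 synonymous substitution.
Codon 2 (GCA, Ala): 3 synonymous substitutions.
Total: 1 + 3 = 4.

4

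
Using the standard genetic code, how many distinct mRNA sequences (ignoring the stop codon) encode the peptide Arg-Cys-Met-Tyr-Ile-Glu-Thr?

576

Arg: 6 codons.
Cys: 2 codons.
Met: 1 codon.
Tyr: 2 codons.
Ile: 3 codons.
Glu: 2 codons.
Thr: 4 codons.
6 × 2 × 1 × 2 × 3 × 2 × 4 = 576.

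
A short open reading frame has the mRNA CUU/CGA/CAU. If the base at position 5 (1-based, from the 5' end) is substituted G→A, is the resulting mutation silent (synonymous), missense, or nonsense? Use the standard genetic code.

missense

Position 5 falls in codon 2: CGA → Arg.
After the substitution the codon is CAA → Gln.
Arg ≠ Gln, so this is a missense mutation.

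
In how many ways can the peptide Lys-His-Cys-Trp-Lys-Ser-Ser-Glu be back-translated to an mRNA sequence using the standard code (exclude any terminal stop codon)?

1152

Lys: 2 codons.
His: 2 codons.
Cys: 2 codons.
Trp: 1 codon.
Lys: 2 codons.
Ser: 6 codons.
Ser: 6 codons.
Glu: 2 codons.
2 × 2 × 2 × 1 × 2 × 6 × 6 × 2 = 1152.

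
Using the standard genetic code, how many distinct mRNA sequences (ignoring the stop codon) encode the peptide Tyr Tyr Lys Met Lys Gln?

32

Tyr: 2 codons.
Tyr: 2 codons.
Lys: 2 codons.
Met: 1 codon.
Lys: 2 codons.
Gln: 2 codons.
2 × 2 × 2 × 1 × 2 × 2 = 32.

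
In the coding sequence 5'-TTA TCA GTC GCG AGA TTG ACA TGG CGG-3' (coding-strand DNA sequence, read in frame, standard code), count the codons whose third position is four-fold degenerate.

Codon 1 TTA (Leu): third position 2-fold.
Codon 2 TCA (Ser): third position 4-fold.
Codon 3 GTC (Val): third position 4-fold.
Codon 4 GCG (Ala): third position 4-fold.
Codon 5 AGA (Arg): third position 2-fold.
Codon 6 TTG (Leu): third position 2-fold.
Codon 7 ACA (Thr): third position 4-fold.
Codon 8 TGG (Trp): third position 1-fold.
Codon 9 CGG (Arg): third position 4-fold.
Four-fold degenerate third positions: 5.

5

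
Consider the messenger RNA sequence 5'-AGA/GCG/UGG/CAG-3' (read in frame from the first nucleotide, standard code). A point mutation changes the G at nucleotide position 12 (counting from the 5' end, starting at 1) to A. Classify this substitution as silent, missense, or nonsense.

Position 12 falls in codon 4: CAG → Gln.
After the substitution the codon is CAA → Gln.
Both encode Gln, so the change is synonymous.

silent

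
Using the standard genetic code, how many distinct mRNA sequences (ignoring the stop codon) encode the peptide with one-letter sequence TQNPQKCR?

3072

Thr: 4 codons.
Gln: 2 codons.
Asn: 2 codons.
Pro: 4 codons.
Gln: 2 codons.
Lys: 2 codons.
Cys: 2 codons.
Arg: 6 codons.
4 × 2 × 2 × 4 × 2 × 2 × 2 × 6 = 3072.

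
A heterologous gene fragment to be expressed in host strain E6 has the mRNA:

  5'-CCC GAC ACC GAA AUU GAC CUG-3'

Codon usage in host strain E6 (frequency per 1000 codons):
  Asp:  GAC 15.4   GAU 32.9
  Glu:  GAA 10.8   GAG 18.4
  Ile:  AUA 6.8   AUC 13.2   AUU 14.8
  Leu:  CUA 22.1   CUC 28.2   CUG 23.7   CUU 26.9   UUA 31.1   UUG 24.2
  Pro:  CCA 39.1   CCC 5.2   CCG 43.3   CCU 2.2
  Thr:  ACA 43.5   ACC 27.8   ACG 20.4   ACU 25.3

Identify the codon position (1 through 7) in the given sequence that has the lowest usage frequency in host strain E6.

1

Codon 1 CCC (Pro): 5.2 per 1000.
Codon 2 GAC (Asp): 15.4 per 1000.
Codon 3 ACC (Thr): 27.8 per 1000.
Codon 4 GAA (Glu): 10.8 per 1000.
Codon 5 AUU (Ile): 14.8 per 1000.
Codon 6 GAC (Asp): 15.4 per 1000.
Codon 7 CUG (Leu): 23.7 per 1000.
Lowest frequency is 5.2 at codon 1.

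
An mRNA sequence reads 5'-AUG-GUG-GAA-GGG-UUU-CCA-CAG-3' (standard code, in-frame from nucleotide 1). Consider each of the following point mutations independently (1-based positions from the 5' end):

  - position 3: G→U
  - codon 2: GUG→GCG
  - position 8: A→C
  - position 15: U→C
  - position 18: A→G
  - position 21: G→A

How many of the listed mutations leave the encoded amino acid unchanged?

3

Codon 1: AUG (Met) → AUU (Ile) — missense.
Codon 2: GUG (Val) → GCG (Ala) — missense.
Codon 3: GAA (Glu) → GCA (Ala) — missense.
Codon 5: UUU (Phe) → UUC (Phe) — synonymous.
Codon 6: CCA (Pro) → CCG (Pro) — synonymous.
Codon 7: CAG (Gln) → CAA (Gln) — synonymous.
Synonymous: 3 of 6.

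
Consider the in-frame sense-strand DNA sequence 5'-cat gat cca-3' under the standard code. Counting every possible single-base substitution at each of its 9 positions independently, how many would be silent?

5

Codon 1 (CAT, His): 1 synonymous substitution.
Codon 2 (GAT, Asp): 1 synonymous substitution.
Codon 3 (CCA, Pro): 3 synonymous substitutions.
Total: 1 + 1 + 3 = 5.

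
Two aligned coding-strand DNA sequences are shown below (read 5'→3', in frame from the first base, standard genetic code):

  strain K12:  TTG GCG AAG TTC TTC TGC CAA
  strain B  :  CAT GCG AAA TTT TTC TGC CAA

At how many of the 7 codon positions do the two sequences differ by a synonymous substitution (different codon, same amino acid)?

2

Codon 1: TTG Leu / CAT His — nonsynonymous.
Codon 2: GCG Ala / GCG Ala — identical.
Codon 3: AAG Lys / AAA Lys — synonymous.
Codon 4: TTC Phe / TTT Phe — synonymous.
Codon 5: TTC Phe / TTC Phe — identical.
Codon 6: TGC Cys / TGC Cys — identical.
Codon 7: CAA Gln / CAA Gln — identical.
Synonymous differences: 2.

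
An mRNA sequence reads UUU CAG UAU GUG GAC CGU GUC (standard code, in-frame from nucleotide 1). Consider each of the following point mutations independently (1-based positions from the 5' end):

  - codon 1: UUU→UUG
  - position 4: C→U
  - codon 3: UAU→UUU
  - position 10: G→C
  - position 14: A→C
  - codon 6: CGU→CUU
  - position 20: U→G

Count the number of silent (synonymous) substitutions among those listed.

0

Codon 1: UUU (Phe) → UUG (Leu) — missense.
Codon 2: CAG (Gln) → UAG (Stop) — nonsense.
Codon 3: UAU (Tyr) → UUU (Phe) — missense.
Codon 4: GUG (Val) → CUG (Leu) — missense.
Codon 5: GAC (Asp) → GCC (Ala) — missense.
Codon 6: CGU (Arg) → CUU (Leu) — missense.
Codon 7: GUC (Val) → GGC (Gly) — missense.
Synonymous: 0 of 7.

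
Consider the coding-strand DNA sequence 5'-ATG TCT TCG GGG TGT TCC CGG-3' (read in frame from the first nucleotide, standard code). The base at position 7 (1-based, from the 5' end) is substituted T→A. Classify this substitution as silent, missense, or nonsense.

missense

Position 7 falls in codon 3: TCG → Ser.
After the substitution the codon is ACG → Thr.
Ser ≠ Thr, so this is a missense mutation.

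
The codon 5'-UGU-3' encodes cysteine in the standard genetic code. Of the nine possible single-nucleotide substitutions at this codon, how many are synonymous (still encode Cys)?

Position 1: none → 0 synonymous.
Position 2: none → 0 synonymous.
Position 3: UGC → 1 synonymous.
Total: 0 + 0 + 1 = 1.

1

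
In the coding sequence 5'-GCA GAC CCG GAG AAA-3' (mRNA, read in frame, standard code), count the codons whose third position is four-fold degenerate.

Codon 1 GCA (Ala): third position 4-fold.
Codon 2 GAC (Asp): third position 2-fold.
Codon 3 CCG (Pro): third position 4-fold.
Codon 4 GAG (Glu): third position 2-fold.
Codon 5 AAA (Lys): third position 2-fold.
Four-fold degenerate third positions: 2.

2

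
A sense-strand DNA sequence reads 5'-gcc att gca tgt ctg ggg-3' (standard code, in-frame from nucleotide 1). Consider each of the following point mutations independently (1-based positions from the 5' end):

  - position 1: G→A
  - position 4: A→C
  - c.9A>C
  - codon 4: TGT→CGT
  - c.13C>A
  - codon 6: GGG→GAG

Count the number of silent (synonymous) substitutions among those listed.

1

Codon 1: GCC (Ala) → ACC (Thr) — missense.
Codon 2: ATT (Ile) → CTT (Leu) — missense.
Codon 3: GCA (Ala) → GCC (Ala) — synonymous.
Codon 4: TGT (Cys) → CGT (Arg) — missense.
Codon 5: CTG (Leu) → ATG (Met) — missense.
Codon 6: GGG (Gly) → GAG (Glu) — missense.
Synonymous: 1 of 6.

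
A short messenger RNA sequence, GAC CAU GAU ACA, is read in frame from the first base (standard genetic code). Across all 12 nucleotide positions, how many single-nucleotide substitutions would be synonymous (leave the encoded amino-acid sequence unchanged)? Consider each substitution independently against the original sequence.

6

Codon 1 (GAC, Asp): 1 synonymous substitution.
Codon 2 (CAU, His): 1 synonymous substitution.
Codon 3 (GAU, Asp): 1 synonymous substitution.
Codon 4 (ACA, Thr): 3 synonymous substitutions.
Total: 1 + 1 + 1 + 3 = 6.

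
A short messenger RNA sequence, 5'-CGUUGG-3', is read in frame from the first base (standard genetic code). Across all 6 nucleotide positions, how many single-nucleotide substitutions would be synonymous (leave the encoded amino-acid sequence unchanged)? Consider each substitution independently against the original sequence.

3

Codon 1 (CGU, Arg): 3 synonymous substitutions.
Codon 2 (UGG, Trp): 0 synonymous substitutions.
Total: 3 + 0 = 3.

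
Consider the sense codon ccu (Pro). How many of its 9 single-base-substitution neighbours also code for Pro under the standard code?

Position 1: none → 0 synonymous.
Position 2: none → 0 synonymous.
Position 3: CCC, CCA, CCG → 3 synonymous.
Total: 0 + 0 + 3 = 3.

3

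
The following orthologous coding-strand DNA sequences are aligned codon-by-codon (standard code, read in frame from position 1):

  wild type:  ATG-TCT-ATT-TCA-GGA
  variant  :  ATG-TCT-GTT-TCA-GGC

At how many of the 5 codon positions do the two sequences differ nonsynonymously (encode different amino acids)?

Codon 1: ATG Met / ATG Met — identical.
Codon 2: TCT Ser / TCT Ser — identical.
Codon 3: ATT Ile / GTT Val — nonsynonymous.
Codon 4: TCA Ser / TCA Ser — identical.
Codon 5: GGA Gly / GGC Gly — synonymous.
Nonsynonymous differences: 1.

1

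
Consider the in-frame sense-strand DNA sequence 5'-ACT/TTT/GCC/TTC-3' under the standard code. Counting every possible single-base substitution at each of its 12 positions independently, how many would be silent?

Codon 1 (ACT, Thr): 3 synonymous substitutions.
Codon 2 (TTT, Phe): 1 synonymous substitution.
Codon 3 (GCC, Ala): 3 synonymous substitutions.
Codon 4 (TTC, Phe): 1 synonymous substitution.
Total: 3 + 1 + 3 + 1 = 8.

8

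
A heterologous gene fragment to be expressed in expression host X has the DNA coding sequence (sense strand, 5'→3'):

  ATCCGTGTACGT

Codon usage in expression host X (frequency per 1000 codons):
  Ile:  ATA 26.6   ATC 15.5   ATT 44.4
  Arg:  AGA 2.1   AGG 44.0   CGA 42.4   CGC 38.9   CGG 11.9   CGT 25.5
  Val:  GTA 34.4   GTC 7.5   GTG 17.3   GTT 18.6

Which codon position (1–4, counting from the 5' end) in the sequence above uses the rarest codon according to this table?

Codon 1 ATC (Ile): 15.5 per 1000.
Codon 2 CGT (Arg): 25.5 per 1000.
Codon 3 GTA (Val): 34.4 per 1000.
Codon 4 CGT (Arg): 25.5 per 1000.
Lowest frequency is 15.5 at codon 1.

1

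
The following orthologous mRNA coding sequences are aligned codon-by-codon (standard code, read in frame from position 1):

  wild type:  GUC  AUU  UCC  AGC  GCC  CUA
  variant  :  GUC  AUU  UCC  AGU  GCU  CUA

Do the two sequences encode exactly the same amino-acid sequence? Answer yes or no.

yes

Codon 1: GUC Val / GUC Val — identical.
Codon 2: AUU Ile / AUU Ile — identical.
Codon 3: UCC Ser / UCC Ser — identical.
Codon 4: AGC Ser / AGU Ser — synonymous.
Codon 5: GCC Ala / GCU Ala — synonymous.
Codon 6: CUA Leu / CUA Leu — identical.
Nonsynonymous differences: 0 → same protein.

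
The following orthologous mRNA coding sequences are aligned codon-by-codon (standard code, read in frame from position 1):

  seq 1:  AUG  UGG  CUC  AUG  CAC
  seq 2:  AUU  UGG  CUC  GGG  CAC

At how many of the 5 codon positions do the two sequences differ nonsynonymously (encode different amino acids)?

2

Codon 1: AUG Met / AUU Ile — nonsynonymous.
Codon 2: UGG Trp / UGG Trp — identical.
Codon 3: CUC Leu / CUC Leu — identical.
Codon 4: AUG Met / GGG Gly — nonsynonymous.
Codon 5: CAC His / CAC His — identical.
Nonsynonymous differences: 2.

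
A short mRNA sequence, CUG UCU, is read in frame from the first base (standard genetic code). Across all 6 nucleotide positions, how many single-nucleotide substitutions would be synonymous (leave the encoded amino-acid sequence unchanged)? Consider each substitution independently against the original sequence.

Codon 1 (CUG, Leu): 4 synonymous substitutions.
Codon 2 (UCU, Ser): 3 synonymous substitutions.
Total: 4 + 3 = 7.

7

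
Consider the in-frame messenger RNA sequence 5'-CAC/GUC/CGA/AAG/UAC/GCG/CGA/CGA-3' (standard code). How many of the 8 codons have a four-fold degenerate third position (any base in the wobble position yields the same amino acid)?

5

Codon 1 CAC (His): third position 2-fold.
Codon 2 GUC (Val): third position 4-fold.
Codon 3 CGA (Arg): third position 4-fold.
Codon 4 AAG (Lys): third position 2-fold.
Codon 5 UAC (Tyr): third position 2-fold.
Codon 6 GCG (Ala): third position 4-fold.
Codon 7 CGA (Arg): third position 4-fold.
Codon 8 CGA (Arg): third position 4-fold.
Four-fold degenerate third positions: 5.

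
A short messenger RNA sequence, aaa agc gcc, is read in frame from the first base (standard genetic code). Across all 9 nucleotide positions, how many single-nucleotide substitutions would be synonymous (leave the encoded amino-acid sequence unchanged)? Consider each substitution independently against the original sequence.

5

Codon 1 (AAA, Lys): 1 synonymous substitution.
Codon 2 (AGC, Ser): 1 synonymous substitution.
Codon 3 (GCC, Ala): 3 synonymous substitutions.
Total: 1 + 1 + 3 = 5.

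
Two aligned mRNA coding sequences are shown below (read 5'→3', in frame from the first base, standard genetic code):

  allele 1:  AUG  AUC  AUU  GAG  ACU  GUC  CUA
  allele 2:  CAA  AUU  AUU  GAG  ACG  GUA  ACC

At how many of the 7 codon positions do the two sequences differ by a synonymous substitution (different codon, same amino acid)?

3

Codon 1: AUG Met / CAA Gln — nonsynonymous.
Codon 2: AUC Ile / AUU Ile — synonymous.
Codon 3: AUU Ile / AUU Ile — identical.
Codon 4: GAG Glu / GAG Glu — identical.
Codon 5: ACU Thr / ACG Thr — synonymous.
Codon 6: GUC Val / GUA Val — synonymous.
Codon 7: CUA Leu / ACC Thr — nonsynonymous.
Synonymous differences: 3.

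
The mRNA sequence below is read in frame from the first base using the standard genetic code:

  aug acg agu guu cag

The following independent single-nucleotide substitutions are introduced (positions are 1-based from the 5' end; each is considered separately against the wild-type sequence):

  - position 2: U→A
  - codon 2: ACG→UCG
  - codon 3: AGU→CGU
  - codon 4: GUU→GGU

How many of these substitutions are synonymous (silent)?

Codon 1: AUG (Met) → AAG (Lys) — missense.
Codon 2: ACG (Thr) → UCG (Ser) — missense.
Codon 3: AGU (Ser) → CGU (Arg) — missense.
Codon 4: GUU (Val) → GGU (Gly) — missense.
Synonymous: 0 of 4.

0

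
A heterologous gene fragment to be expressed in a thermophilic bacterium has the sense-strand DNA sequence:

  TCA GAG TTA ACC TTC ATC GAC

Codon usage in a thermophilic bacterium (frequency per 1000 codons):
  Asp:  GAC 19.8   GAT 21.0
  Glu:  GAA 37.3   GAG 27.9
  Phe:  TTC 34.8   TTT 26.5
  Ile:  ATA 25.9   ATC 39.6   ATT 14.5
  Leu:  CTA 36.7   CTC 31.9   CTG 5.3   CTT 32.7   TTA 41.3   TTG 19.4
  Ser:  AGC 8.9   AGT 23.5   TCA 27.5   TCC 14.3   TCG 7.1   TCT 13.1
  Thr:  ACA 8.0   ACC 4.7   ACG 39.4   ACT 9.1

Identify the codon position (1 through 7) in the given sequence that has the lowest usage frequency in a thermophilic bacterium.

4

Codon 1 TCA (Ser): 27.5 per 1000.
Codon 2 GAG (Glu): 27.9 per 1000.
Codon 3 TTA (Leu): 41.3 per 1000.
Codon 4 ACC (Thr): 4.7 per 1000.
Codon 5 TTC (Phe): 34.8 per 1000.
Codon 6 ATC (Ile): 39.6 per 1000.
Codon 7 GAC (Asp): 19.8 per 1000.
Lowest frequency is 4.7 at codon 4.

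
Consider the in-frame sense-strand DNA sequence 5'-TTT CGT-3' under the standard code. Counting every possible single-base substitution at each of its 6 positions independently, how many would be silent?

4

Codon 1 (TTT, Phe): 1 synonymous substitution.
Codon 2 (CGT, Arg): 3 synonymous substitutions.
Total: 1 + 3 = 4.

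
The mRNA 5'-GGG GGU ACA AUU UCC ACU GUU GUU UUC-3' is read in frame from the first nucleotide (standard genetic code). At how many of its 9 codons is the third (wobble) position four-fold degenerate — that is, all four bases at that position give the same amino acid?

Codon 1 GGG (Gly): third position 4-fold.
Codon 2 GGU (Gly): third position 4-fold.
Codon 3 ACA (Thr): third position 4-fold.
Codon 4 AUU (Ile): third position 3-fold.
Codon 5 UCC (Ser): third position 4-fold.
Codon 6 ACU (Thr): third position 4-fold.
Codon 7 GUU (Val): third position 4-fold.
Codon 8 GUU (Val): third position 4-fold.
Codon 9 UUC (Phe): third position 2-fold.
Four-fold degenerate third positions: 7.

7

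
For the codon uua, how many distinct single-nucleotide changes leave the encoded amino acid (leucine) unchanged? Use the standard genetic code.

2

Position 1: CUA → 1 synonymous.
Position 2: none → 0 synonymous.
Position 3: UUG → 1 synonymous.
Total: 1 + 0 + 1 = 2.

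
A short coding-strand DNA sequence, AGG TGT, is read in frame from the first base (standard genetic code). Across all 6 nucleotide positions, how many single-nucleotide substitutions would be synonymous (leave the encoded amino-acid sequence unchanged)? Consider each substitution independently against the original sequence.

3

Codon 1 (AGG, Arg): 2 synonymous substitutions.
Codon 2 (TGT, Cys): 1 synonymous substitution.
Total: 2 + 1 = 3.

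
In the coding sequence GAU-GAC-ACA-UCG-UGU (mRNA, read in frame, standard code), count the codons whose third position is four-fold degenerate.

Codon 1 GAU (Asp): third position 2-fold.
Codon 2 GAC (Asp): third position 2-fold.
Codon 3 ACA (Thr): third position 4-fold.
Codon 4 UCG (Ser): third position 4-fold.
Codon 5 UGU (Cys): third position 2-fold.
Four-fold degenerate third positions: 2.

2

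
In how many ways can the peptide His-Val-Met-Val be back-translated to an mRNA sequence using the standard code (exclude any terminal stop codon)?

His: 2 codons.
Val: 4 codons.
Met: 1 codon.
Val: 4 codons.
2 × 4 × 1 × 4 = 32.

32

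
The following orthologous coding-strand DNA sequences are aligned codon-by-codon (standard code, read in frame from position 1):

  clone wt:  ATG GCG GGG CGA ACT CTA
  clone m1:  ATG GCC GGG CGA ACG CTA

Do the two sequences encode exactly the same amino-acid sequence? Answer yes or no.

Codon 1: ATG Met / ATG Met — identical.
Codon 2: GCG Ala / GCC Ala — synonymous.
Codon 3: GGG Gly / GGG Gly — identical.
Codon 4: CGA Arg / CGA Arg — identical.
Codon 5: ACT Thr / ACG Thr — synonymous.
Codon 6: CTA Leu / CTA Leu — identical.
Nonsynonymous differences: 0 → same protein.

yes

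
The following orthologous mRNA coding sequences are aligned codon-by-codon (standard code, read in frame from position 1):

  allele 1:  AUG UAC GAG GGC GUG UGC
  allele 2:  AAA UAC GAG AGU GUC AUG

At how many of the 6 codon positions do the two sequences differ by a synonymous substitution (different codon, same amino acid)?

1

Codon 1: AUG Met / AAA Lys — nonsynonymous.
Codon 2: UAC Tyr / UAC Tyr — identical.
Codon 3: GAG Glu / GAG Glu — identical.
Codon 4: GGC Gly / AGU Ser — nonsynonymous.
Codon 5: GUG Val / GUC Val — synonymous.
Codon 6: UGC Cys / AUG Met — nonsynonymous.
Synonymous differences: 1.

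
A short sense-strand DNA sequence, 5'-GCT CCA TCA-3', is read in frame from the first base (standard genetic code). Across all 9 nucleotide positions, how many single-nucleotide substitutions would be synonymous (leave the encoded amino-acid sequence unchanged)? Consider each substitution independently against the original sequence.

Codon 1 (GCT, Ala): 3 synonymous substitutions.
Codon 2 (CCA, Pro): 3 synonymous substitutions.
Codon 3 (TCA, Ser): 3 synonymous substitutions.
Total: 3 + 3 + 3 = 9.

9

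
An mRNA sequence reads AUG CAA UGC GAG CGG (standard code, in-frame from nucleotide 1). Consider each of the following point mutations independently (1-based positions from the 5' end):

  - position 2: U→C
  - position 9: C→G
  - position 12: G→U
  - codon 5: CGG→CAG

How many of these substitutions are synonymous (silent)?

Codon 1: AUG (Met) → ACG (Thr) — missense.
Codon 3: UGC (Cys) → UGG (Trp) — missense.
Codon 4: GAG (Glu) → GAU (Asp) — missense.
Codon 5: CGG (Arg) → CAG (Gln) — missense.
Synonymous: 0 of 4.

0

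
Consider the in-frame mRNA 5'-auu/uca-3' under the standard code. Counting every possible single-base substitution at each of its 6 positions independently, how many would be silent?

Codon 1 (AUU, Ile): 2 synonymous substitutions.
Codon 2 (UCA, Ser): 3 synonymous substitutions.
Total: 2 + 3 = 5.

5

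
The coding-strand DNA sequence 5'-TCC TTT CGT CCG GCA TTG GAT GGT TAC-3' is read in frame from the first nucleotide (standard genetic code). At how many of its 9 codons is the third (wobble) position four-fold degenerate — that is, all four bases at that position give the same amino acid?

5

Codon 1 TCC (Ser): third position 4-fold.
Codon 2 TTT (Phe): third position 2-fold.
Codon 3 CGT (Arg): third position 4-fold.
Codon 4 CCG (Pro): third position 4-fold.
Codon 5 GCA (Ala): third position 4-fold.
Codon 6 TTG (Leu): third position 2-fold.
Codon 7 GAT (Asp): third position 2-fold.
Codon 8 GGT (Gly): third position 4-fold.
Codon 9 TAC (Tyr): third position 2-fold.
Four-fold degenerate third positions: 5.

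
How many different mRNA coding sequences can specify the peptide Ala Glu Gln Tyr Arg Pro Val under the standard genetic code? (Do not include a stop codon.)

3072

Ala: 4 codons.
Glu: 2 codons.
Gln: 2 codons.
Tyr: 2 codons.
Arg: 6 codons.
Pro: 4 codons.
Val: 4 codons.
4 × 2 × 2 × 2 × 6 × 4 × 4 = 3072.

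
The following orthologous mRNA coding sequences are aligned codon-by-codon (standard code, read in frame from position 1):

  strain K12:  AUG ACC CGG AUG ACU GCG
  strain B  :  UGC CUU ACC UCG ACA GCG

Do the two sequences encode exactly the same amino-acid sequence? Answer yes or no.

Codon 1: AUG Met / UGC Cys — nonsynonymous.
Codon 2: ACC Thr / CUU Leu — nonsynonymous.
Codon 3: CGG Arg / ACC Thr — nonsynonymous.
Codon 4: AUG Met / UCG Ser — nonsynonymous.
Codon 5: ACU Thr / ACA Thr — synonymous.
Codon 6: GCG Ala / GCG Ala — identical.
Nonsynonymous differences: 4 → different protein.

no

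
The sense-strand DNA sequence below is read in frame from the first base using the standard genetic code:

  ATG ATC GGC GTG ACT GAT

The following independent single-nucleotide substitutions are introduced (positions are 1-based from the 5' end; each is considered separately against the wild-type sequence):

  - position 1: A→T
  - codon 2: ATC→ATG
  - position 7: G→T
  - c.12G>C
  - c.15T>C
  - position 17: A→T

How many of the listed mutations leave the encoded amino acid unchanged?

Codon 1: ATG (Met) → TTG (Leu) — missense.
Codon 2: ATC (Ile) → ATG (Met) — missense.
Codon 3: GGC (Gly) → TGC (Cys) — missense.
Codon 4: GTG (Val) → GTC (Val) — synonymous.
Codon 5: ACT (Thr) → ACC (Thr) — synonymous.
Codon 6: GAT (Asp) → GTT (Val) — missense.
Synonymous: 2 of 6.

2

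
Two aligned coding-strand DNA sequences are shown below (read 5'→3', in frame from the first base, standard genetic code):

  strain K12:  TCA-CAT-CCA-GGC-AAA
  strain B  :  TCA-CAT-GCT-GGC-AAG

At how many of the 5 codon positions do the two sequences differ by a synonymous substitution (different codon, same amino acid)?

Codon 1: TCA Ser / TCA Ser — identical.
Codon 2: CAT His / CAT His — identical.
Codon 3: CCA Pro / GCT Ala — nonsynonymous.
Codon 4: GGC Gly / GGC Gly — identical.
Codon 5: AAA Lys / AAG Lys — synonymous.
Synonymous differences: 1.

1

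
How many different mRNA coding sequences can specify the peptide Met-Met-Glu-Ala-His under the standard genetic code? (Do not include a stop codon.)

Met: 1 codon.
Met: 1 codon.
Glu: 2 codons.
Ala: 4 codons.
His: 2 codons.
1 × 1 × 2 × 4 × 2 = 16.

16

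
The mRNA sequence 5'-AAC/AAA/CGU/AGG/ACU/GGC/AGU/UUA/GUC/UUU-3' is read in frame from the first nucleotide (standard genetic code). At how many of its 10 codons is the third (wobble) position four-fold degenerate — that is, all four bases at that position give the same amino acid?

4

Codon 1 AAC (Asn): third position 2-fold.
Codon 2 AAA (Lys): third position 2-fold.
Codon 3 CGU (Arg): third position 4-fold.
Codon 4 AGG (Arg): third position 2-fold.
Codon 5 ACU (Thr): third position 4-fold.
Codon 6 GGC (Gly): third position 4-fold.
Codon 7 AGU (Ser): third position 2-fold.
Codon 8 UUA (Leu): third position 2-fold.
Codon 9 GUC (Val): third position 4-fold.
Codon 10 UUU (Phe): third position 2-fold.
Four-fold degenerate third positions: 4.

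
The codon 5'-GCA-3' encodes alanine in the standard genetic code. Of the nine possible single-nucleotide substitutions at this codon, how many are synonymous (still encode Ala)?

3

Position 1: none → 0 synonymous.
Position 2: none → 0 synonymous.
Position 3: GCT, GCC, GCG → 3 synonymous.
Total: 0 + 0 + 3 = 3.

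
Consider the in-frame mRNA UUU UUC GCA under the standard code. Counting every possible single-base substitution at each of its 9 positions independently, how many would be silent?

5

Codon 1 (UUU, Phe): 1 synonymous substitution.
Codon 2 (UUC, Phe): 1 synonymous substitution.
Codon 3 (GCA, Ala): 3 synonymous substitutions.
Total: 1 + 1 + 3 = 5.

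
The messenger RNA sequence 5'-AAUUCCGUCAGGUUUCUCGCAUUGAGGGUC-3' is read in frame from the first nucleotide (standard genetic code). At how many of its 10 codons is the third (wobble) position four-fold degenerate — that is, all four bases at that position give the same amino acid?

Codon 1 AAU (Asn): third position 2-fold.
Codon 2 UCC (Ser): third position 4-fold.
Codon 3 GUC (Val): third position 4-fold.
Codon 4 AGG (Arg): third position 2-fold.
Codon 5 UUU (Phe): third position 2-fold.
Codon 6 CUC (Leu): third position 4-fold.
Codon 7 GCA (Ala): third position 4-fold.
Codon 8 UUG (Leu): third position 2-fold.
Codon 9 AGG (Arg): third position 2-fold.
Codon 10 GUC (Val): third position 4-fold.
Four-fold degenerate third positions: 5.

5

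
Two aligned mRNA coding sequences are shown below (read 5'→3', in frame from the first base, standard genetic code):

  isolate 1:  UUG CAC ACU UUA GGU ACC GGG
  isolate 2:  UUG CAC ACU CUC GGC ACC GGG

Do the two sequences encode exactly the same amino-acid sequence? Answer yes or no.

yes

Codon 1: UUG Leu / UUG Leu — identical.
Codon 2: CAC His / CAC His — identical.
Codon 3: ACU Thr / ACU Thr — identical.
Codon 4: UUA Leu / CUC Leu — synonymous.
Codon 5: GGU Gly / GGC Gly — synonymous.
Codon 6: ACC Thr / ACC Thr — identical.
Codon 7: GGG Gly / GGG Gly — identical.
Nonsynonymous differences: 0 → same protein.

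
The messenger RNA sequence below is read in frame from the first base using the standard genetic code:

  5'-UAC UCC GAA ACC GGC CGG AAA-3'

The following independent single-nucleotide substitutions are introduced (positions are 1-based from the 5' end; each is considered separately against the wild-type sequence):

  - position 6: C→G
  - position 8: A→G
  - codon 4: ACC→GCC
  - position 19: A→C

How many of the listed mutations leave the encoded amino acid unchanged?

Codon 2: UCC (Ser) → UCG (Ser) — synonymous.
Codon 3: GAA (Glu) → GGA (Gly) — missense.
Codon 4: ACC (Thr) → GCC (Ala) — missense.
Codon 7: AAA (Lys) → CAA (Gln) — missense.
Synonymous: 1 of 4.

1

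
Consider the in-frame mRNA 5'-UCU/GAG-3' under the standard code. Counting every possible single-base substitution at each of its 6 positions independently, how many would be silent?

Codon 1 (UCU, Ser): 3 synonymous substitutions.
Codon 2 (GAG, Glu): 1 synonymous substitution.
Total: 3 + 1 = 4.

4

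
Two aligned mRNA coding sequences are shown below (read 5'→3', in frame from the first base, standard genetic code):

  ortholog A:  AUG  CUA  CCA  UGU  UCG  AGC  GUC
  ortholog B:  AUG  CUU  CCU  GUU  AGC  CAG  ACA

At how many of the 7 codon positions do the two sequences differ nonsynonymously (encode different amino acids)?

3

Codon 1: AUG Met / AUG Met — identical.
Codon 2: CUA Leu / CUU Leu — synonymous.
Codon 3: CCA Pro / CCU Pro — synonymous.
Codon 4: UGU Cys / GUU Val — nonsynonymous.
Codon 5: UCG Ser / AGC Ser — synonymous.
Codon 6: AGC Ser / CAG Gln — nonsynonymous.
Codon 7: GUC Val / ACA Thr — nonsynonymous.
Nonsynonymous differences: 3.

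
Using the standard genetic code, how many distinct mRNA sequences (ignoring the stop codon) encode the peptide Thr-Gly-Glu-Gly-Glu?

256

Thr: 4 codons.
Gly: 4 codons.
Glu: 2 codons.
Gly: 4 codons.
Glu: 2 codons.
4 × 4 × 2 × 4 × 2 = 256.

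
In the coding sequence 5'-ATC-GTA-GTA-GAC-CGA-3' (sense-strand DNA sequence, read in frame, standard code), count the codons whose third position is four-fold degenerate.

3

Codon 1 ATC (Ile): third position 3-fold.
Codon 2 GTA (Val): third position 4-fold.
Codon 3 GTA (Val): third position 4-fold.
Codon 4 GAC (Asp): third position 2-fold.
Codon 5 CGA (Arg): third position 4-fold.
Four-fold degenerate third positions: 3.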